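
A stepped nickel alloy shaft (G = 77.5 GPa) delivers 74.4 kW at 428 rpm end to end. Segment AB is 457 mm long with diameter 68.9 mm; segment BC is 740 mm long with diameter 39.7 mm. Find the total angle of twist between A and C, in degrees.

3.98°

ω = 2π·428/60 = 44.82 rad/s, so T = P/ω = 74.4×10³ / 44.82 = 1660 N·m.
J_AB = π(0.0689)⁴/32 = 2.21×10^-6 m⁴; J_BC = π(0.0397)⁴/32 = 2.44×10^-7 m⁴.
θ = (T/G)·Σ L_i/J_i = (1660/77.5×10⁹)·(0.457/2.21×10^-6 + 0.740/2.44×10^-7) = 0.06942 rad.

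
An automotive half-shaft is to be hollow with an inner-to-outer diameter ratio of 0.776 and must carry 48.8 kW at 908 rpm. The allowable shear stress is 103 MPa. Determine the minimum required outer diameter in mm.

34.1 mm

ω = 2π·908/60 = 95.09 rad/s, so T = P/ω = 48.8×10³ / 95.09 = 513.2 N·m.
For a hollow shaft with d_i/d_o = 0.776: τ_max = 16T/(π d_o³ (1−k⁴)), so d_o = [16T/(π τ_allow (1−k⁴))]^(1/3) = [16·513.2/(π·1.03×10^8·0.6374)]^(1/3) = 0.03415 m.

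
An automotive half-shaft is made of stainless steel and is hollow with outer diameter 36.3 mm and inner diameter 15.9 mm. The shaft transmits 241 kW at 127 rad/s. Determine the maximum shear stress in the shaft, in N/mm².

210 N/mm²

ω = 127 rad/s, so T = P/ω = 241×10³ / 127.0 = 1898 N·m.
J = π(d_o⁴ − d_i⁴)/32 = π(0.0363⁴ − 0.0159⁴)/32 = 1.642×10^-7 m⁴.
τ_max = T·r/J = 1898 × 0.0181 / 1.642×10^-7 = 2.098×10^8 Pa.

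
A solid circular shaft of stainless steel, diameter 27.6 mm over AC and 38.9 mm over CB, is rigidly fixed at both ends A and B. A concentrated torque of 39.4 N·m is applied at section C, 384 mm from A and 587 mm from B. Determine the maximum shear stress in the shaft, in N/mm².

2.66 N/mm²

Compatibility: T_A·a/J_AC = T_B·b/J_CB with T_A + T_B = T₀.
J_AC = 5.70×10^-8 m⁴, J_CB = 2.25×10^-7 m⁴, so T_A = T₀·(J_AC/a)/((J_AC/a)+(J_CB/b)) = 11.00 N·m, T_B = 28.40 N·m.
τ in each portion: τ_AC = 2.66×10^6 Pa, τ_CB = 2.46×10^6 Pa; maximum is in AC.
τ_max = T_AC·r/J = 11.00·0.0138/5.70×10^-8 = 2.665×10^6 Pa.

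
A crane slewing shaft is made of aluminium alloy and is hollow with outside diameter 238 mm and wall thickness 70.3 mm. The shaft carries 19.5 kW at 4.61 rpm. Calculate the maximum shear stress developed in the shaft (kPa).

15700 kPa

ω = 2π·4.61/60 = 0.4828 rad/s, so T = P/ω = 19.5×10³ / 0.4828 = 40390 N·m.
J = π(d_o⁴ − d_i⁴)/32 = π(0.238⁴ − 0.0974⁴)/32 = 3.062×10^-4 m⁴.
τ_max = T·r/J = 40390 × 0.119 / 3.062×10^-4 = 1.570×10^7 Pa.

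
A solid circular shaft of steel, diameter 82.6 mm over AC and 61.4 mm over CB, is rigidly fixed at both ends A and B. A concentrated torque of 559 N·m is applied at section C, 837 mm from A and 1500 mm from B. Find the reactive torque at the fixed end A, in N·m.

Compatibility: T_A·a/J_AC = T_B·b/J_CB with T_A + T_B = T₀.
J_AC = 4.57×10^-6 m⁴, J_CB = 1.40×10^-6 m⁴, so T_A = T₀·(J_AC/a)/((J_AC/a)+(J_CB/b)) = 477.6 N·m, T_B = 81.37 N·m.

478 N·m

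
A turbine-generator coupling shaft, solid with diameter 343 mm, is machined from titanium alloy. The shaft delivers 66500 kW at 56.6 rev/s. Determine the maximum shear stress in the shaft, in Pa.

ω = 2π·56.6 = 355.6 rad/s, so T = P/ω = 66500×10³ / 355.6 = 187000 N·m.
J = πd⁴/32 = π(0.343)⁴/32 = 1.359×10^-3 m⁴.
τ_max = T·r/J = 187000 × 0.172 / 1.359×10^-3 = 2.360×10^7 Pa.

2.36e7 Pa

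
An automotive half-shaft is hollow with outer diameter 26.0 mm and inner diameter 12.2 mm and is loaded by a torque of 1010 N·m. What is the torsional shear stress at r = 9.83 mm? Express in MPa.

J = π(d_o⁴ − d_i⁴)/32 = π(0.0260⁴ − 0.0122⁴)/32 = 4.269×10^-8 m⁴.
Shear stress varies linearly with radius: τ = T·r/J = 1010 × 0.00983 / 4.269×10^-8 = 2.326×10^8 Pa.

233 MPa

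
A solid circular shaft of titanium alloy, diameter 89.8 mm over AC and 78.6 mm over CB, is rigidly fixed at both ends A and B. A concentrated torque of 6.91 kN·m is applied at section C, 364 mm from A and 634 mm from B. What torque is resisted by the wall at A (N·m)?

Compatibility: T_A·a/J_AC = T_B·b/J_CB with T_A + T_B = T₀.
J_AC = 6.38×10^-6 m⁴, J_CB = 3.75×10^-6 m⁴, so T_A = T₀·(J_AC/a)/((J_AC/a)+(J_CB/b)) = 5168 N·m, T_B = 1742 N·m.

5170 N·m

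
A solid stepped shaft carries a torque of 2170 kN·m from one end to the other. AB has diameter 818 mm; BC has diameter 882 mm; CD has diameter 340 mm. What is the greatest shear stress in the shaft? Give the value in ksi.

40.8 ksi

Under the same torque, τ_max = 16T/(πd³) is largest where d is smallest — segment CD (d = 340 mm).
τ_max = 16·2.170e6/(π·(0.340)³) = 2.812×10^8 Pa.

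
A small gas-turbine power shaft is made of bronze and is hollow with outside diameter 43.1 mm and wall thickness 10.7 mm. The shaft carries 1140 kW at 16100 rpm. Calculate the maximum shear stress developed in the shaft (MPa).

46.0 MPa

ω = 2π·16100/60 = 1686 rad/s, so T = P/ω = 1140×10³ / 1686 = 676.2 N·m.
J = π(d_o⁴ − d_i⁴)/32 = π(0.0431⁴ − 0.0217⁴)/32 = 3.170×10^-7 m⁴.
τ_max = T·r/J = 676.2 × 0.0215 / 3.170×10^-7 = 4.597×10^7 Pa.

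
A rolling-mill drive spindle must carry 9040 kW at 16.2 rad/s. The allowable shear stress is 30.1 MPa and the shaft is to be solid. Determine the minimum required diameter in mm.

455 mm

ω = 16.2 rad/s, so T = P/ω = 9040×10³ / 16.20 = 558000 N·m.
For a solid shaft τ_max = 16T/(πd³), so d = (16T/(π τ_allow))^(1/3) = (16·558000/(π·3.01×10^7))^(1/3) = 0.4554 m.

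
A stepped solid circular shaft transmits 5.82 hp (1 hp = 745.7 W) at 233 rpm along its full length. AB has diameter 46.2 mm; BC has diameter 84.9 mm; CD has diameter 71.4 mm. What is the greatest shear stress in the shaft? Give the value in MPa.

ω = 2π·233/60 = 24.40 rad/s, so T = P/ω = 5.82×745.7 / 24.40 = 177.9 N·m.
Under the same torque, τ_max = 16T/(πd³) is largest where d is smallest — segment AB (d = 46.2 mm).
τ_max = 16·177.9/(π·(0.0462)³) = 9.186×10^6 Pa.

9.19 MPa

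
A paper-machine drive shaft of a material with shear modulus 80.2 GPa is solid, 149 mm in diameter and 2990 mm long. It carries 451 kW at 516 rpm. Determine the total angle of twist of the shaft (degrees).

0.368°

ω = 2π·516/60 = 54.04 rad/s, so T = P/ω = 451×10³ / 54.04 = 8346 N·m.
J = πd⁴/32 = π(0.149)⁴/32 = 4.839×10^-5 m⁴.
θ = T·L/(G·J) = 8346 × 2.99 / (80.2×10⁹ × 4.839×10^-5) = 6.431×10^-3 rad.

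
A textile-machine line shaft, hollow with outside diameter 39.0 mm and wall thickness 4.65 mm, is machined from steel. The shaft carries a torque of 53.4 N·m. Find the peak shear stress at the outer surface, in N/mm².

J = π(d_o⁴ − d_i⁴)/32 = π(0.0390⁴ − 0.0297⁴)/32 = 1.507×10^-7 m⁴.
τ_max = T·r/J = 53.40 × 0.0195 / 1.507×10^-7 = 6.908×10^6 Pa.

6.91 N/mm²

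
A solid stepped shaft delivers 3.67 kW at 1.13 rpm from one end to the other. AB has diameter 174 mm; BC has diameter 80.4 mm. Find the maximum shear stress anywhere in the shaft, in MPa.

ω = 2π·1.13/60 = 0.1183 rad/s, so T = P/ω = 3.67×10³ / 0.1183 = 31010 N·m.
Under the same torque, τ_max = 16T/(πd³) is largest where d is smallest — segment BC (d = 80.4 mm).
τ_max = 16·31010/(π·(0.0804)³) = 3.039×10^8 Pa.

304 MPa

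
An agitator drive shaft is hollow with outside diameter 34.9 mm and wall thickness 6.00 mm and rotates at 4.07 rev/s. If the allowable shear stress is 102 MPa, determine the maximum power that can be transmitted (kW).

J = π(d_o⁴ − d_i⁴)/32 = π(0.0349⁴ − 0.0229⁴)/32 = 1.186×10^-7 m⁴.
T_max = τ_allow·J/r = 1.02×10^8 × 1.186×10^-7 / 0.0175 = 693.5 N·m.
ω = 2π·4.07 = 25.57 rad/s, so P_max = T_max·ω = 1.774×10^4 W.

17.7 kW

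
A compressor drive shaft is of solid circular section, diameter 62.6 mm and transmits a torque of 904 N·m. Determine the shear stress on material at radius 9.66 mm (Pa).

J = πd⁴/32 = π(0.0626)⁴/32 = 1.508×10^-6 m⁴.
Shear stress varies linearly with radius: τ = T·r/J = 904.0 × 0.00966 / 1.508×10^-6 = 5.792×10^6 Pa.

5.79e6 Pa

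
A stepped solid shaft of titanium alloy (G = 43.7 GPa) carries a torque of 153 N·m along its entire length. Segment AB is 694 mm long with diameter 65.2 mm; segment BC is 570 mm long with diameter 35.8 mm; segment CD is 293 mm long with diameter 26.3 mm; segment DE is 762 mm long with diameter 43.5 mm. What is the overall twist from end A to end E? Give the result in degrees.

J_AB = π(0.0652)⁴/32 = 1.77×10^-6 m⁴; J_BC = π(0.0358)⁴/32 = 1.61×10^-7 m⁴; J_CD = π(0.0263)⁴/32 = 4.70×10^-8 m⁴; J_DE = π(0.0435)⁴/32 = 3.52×10^-7 m⁴.
θ = (T/G)·Σ L_i/J_i = (153.0/43.7×10⁹)·(0.694/1.77×10^-6 + 0.570/1.61×10^-7 + 0.293/4.70×10^-8 + 0.762/3.52×10^-7) = 0.04317 rad.

2.47°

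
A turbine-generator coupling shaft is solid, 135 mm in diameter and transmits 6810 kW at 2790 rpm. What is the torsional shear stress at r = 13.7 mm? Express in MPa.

ω = 2π·2790/60 = 292.2 rad/s, so T = P/ω = 6810×10³ / 292.2 = 23310 N·m.
J = πd⁴/32 = π(0.135)⁴/32 = 3.261×10^-5 m⁴.
Shear stress varies linearly with radius: τ = T·r/J = 23310 × 0.0137 / 3.261×10^-5 = 9.793×10^6 Pa.

9.79 MPa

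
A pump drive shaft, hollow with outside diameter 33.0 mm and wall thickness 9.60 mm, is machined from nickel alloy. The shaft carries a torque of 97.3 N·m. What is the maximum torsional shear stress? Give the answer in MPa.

14.2 MPa

J = π(d_o⁴ − d_i⁴)/32 = π(0.0330⁴ − 0.0138⁴)/32 = 1.129×10^-7 m⁴.
τ_max = T·r/J = 97.30 × 0.0165 / 1.129×10^-7 = 1.422×10^7 Pa.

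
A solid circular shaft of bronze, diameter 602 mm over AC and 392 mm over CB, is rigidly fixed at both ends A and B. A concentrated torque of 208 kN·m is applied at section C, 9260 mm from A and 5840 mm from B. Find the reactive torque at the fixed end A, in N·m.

162000 N·m

Compatibility: T_A·a/J_AC = T_B·b/J_CB with T_A + T_B = T₀.
J_AC = 0.0129 m⁴, J_CB = 2.32×10^-3 m⁴, so T_A = T₀·(J_AC/a)/((J_AC/a)+(J_CB/b)) = 161900 N·m, T_B = 46140 N·m.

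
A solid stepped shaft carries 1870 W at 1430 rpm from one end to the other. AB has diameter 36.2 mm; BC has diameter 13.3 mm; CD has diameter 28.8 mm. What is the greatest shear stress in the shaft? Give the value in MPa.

27.0 MPa

ω = 2π·1430/60 = 149.7 rad/s, so T = P/ω = 1870 / 149.7 = 12.49 N·m.
Under the same torque, τ_max = 16T/(πd³) is largest where d is smallest — segment BC (d = 13.3 mm).
τ_max = 16·12.49/(π·(0.0133)³) = 2.703×10^7 Pa.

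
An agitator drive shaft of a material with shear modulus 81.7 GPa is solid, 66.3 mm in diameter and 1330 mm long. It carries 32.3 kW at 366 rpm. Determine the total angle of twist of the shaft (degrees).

ω = 2π·366/60 = 38.33 rad/s, so T = P/ω = 32.3×10³ / 38.33 = 842.7 N·m.
J = πd⁴/32 = π(0.0663)⁴/32 = 1.897×10^-6 m⁴.
θ = T·L/(G·J) = 842.7 × 1.33 / (81.7×10⁹ × 1.897×10^-6) = 7.232×10^-3 rad.

0.414°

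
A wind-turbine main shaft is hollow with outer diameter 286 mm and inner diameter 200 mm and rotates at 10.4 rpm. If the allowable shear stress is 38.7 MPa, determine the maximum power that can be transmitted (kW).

J = π(d_o⁴ − d_i⁴)/32 = π(0.286⁴ − 0.200⁴)/32 = 4.998×10^-4 m⁴.
T_max = τ_allow·J/r = 3.87×10^7 × 4.998×10^-4 / 0.143 = 135300 N·m.
ω = 2π·10.4/60 = 1.089 rad/s, so P_max = T_max·ω = 1.473×10^5 W.

147 kW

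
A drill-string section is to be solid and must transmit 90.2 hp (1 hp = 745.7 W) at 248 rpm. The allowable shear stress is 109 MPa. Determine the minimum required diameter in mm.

ω = 2π·248/60 = 25.97 rad/s, so T = P/ω = 90.2×745.7 / 25.97 = 2590 N·m.
For a solid shaft τ_max = 16T/(πd³), so d = (16T/(π τ_allow))^(1/3) = (16·2590/(π·1.09×10^8))^(1/3) = 0.04946 m.

49.5 mm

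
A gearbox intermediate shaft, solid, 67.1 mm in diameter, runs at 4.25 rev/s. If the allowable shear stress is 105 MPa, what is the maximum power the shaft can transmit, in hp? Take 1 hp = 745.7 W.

223 hp

J = πd⁴/32 = π(0.0671)⁴/32 = 1.990×10^-6 m⁴.
T_max = τ_allow·J/r = 1.05×10^8 × 1.990×10^-6 / 0.0335 = 6229 N·m.
ω = 2π·4.25 = 26.70 rad/s, so P_max = T_max·ω = 1.663×10^5 W.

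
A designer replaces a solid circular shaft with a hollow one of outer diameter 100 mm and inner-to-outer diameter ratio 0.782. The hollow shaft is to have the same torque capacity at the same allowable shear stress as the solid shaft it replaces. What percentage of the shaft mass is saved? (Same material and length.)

Equal τ_max and T ⇒ the solid shaft needs d_s³ = d_o³(1−k⁴), so d_s = 100·(1−0.782⁴)^(1/3) = 85.55 mm.
Area ratio A_h/A_s = d_o²(1−k²)/d_s² = (1−k²)/(1−k⁴)^(2/3) = 0.5308.
Mass saving = 1 − 0.5308 = 46.9 %.

46.9 %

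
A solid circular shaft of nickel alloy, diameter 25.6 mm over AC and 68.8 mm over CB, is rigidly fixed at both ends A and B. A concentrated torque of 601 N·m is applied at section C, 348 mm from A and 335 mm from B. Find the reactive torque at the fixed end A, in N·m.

10.9 N·m

Compatibility: T_A·a/J_AC = T_B·b/J_CB with T_A + T_B = T₀.
J_AC = 4.22×10^-8 m⁴, J_CB = 2.20×10^-6 m⁴, so T_A = T₀·(J_AC/a)/((J_AC/a)+(J_CB/b)) = 10.89 N·m, T_B = 590.1 N·m.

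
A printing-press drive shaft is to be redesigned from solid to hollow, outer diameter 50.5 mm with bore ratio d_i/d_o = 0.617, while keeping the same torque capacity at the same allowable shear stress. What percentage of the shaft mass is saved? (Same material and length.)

31.3 %

Equal τ_max and T ⇒ the solid shaft needs d_s³ = d_o³(1−k⁴), so d_s = 50.5·(1−0.617⁴)^(1/3) = 47.93 mm.
Area ratio A_h/A_s = d_o²(1−k²)/d_s² = (1−k²)/(1−k⁴)^(2/3) = 0.6874.
Mass saving = 1 − 0.6874 = 31.3 %.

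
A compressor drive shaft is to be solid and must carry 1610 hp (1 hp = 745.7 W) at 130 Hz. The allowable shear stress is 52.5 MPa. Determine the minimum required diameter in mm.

ω = 2π·130 = 816.8 rad/s, so T = P/ω = 1610×745.7 / 816.8 = 1470 N·m.
For a solid shaft τ_max = 16T/(πd³), so d = (16T/(π τ_allow))^(1/3) = (16·1470/(π·5.25×10^7))^(1/3) = 0.05224 m.

52.2 mm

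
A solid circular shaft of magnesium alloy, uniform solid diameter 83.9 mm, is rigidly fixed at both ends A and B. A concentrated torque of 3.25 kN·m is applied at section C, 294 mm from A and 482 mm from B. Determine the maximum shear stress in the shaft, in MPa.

17.4 MPa

With uniform GJ and both ends fixed, compatibility θ_AC = θ_CB gives T_A·a = T_B·b, together with T_A + T_B = T₀.
T_A = T₀·b/(a+b) = 3250·482/776.0 = 2019 N·m; T_B = 1231 N·m.
τ in each portion: τ_AC = 1.74×10^7 Pa, τ_CB = 1.06×10^7 Pa; maximum is in AC.
τ_max = T_AC·r/J = 2019·0.0420/4.86×10^-6 = 1.741×10^7 Pa.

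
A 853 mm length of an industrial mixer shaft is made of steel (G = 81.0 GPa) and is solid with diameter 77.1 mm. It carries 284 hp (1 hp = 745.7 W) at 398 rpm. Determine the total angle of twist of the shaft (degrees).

ω = 2π·398/60 = 41.68 rad/s, so T = P/ω = 284×745.7 / 41.68 = 5081 N·m.
J = πd⁴/32 = π(0.0771)⁴/32 = 3.469×10^-6 m⁴.
θ = T·L/(G·J) = 5081 × 0.853 / (81.0×10⁹ × 3.469×10^-6) = 0.01542 rad.

0.884°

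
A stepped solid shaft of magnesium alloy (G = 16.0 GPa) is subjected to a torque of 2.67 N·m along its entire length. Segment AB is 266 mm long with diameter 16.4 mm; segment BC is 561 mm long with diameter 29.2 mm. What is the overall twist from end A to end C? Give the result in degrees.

0.433°

J_AB = π(0.0164)⁴/32 = 7.10×10^-9 m⁴; J_BC = π(0.0292)⁴/32 = 7.14×10^-8 m⁴.
θ = (T/G)·Σ L_i/J_i = (2.670/16.0×10⁹)·(0.266/7.10×10^-9 + 0.561/7.14×10^-8) = 7.562×10^-3 rad.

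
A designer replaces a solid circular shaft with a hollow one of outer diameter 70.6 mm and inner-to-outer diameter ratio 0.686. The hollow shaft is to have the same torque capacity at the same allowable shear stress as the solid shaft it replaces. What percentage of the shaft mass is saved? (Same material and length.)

37.4 %

Equal τ_max and T ⇒ the solid shaft needs d_s³ = d_o³(1−k⁴), so d_s = 70.6·(1−0.686⁴)^(1/3) = 64.95 mm.
Area ratio A_h/A_s = d_o²(1−k²)/d_s² = (1−k²)/(1−k⁴)^(2/3) = 0.6256.
Mass saving = 1 − 0.6256 = 37.4 %.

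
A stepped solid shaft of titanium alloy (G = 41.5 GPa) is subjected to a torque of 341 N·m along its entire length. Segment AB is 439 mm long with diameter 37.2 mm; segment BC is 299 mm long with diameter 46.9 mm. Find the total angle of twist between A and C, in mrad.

24.4 mrad

J_AB = π(0.0372)⁴/32 = 1.88×10^-7 m⁴; J_BC = π(0.0469)⁴/32 = 4.75×10^-7 m⁴.
θ = (T/G)·Σ L_i/J_i = (341.0/41.5×10⁹)·(0.439/1.88×10^-7 + 0.299/4.75×10^-7) = 0.02436 rad.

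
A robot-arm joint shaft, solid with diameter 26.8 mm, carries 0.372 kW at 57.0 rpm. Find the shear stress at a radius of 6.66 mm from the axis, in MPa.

8.20 MPa

ω = 2π·57.0/60 = 5.969 rad/s, so T = P/ω = 0.372×10³ / 5.969 = 62.32 N·m.
J = πd⁴/32 = π(0.0268)⁴/32 = 5.065×10^-8 m⁴.
Shear stress varies linearly with radius: τ = T·r/J = 62.32 × 0.00666 / 5.065×10^-8 = 8.195×10^6 Pa.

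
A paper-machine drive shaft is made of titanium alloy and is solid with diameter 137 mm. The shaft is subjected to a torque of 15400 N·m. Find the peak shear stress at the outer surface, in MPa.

J = πd⁴/32 = π(0.137)⁴/32 = 3.458×10^-5 m⁴.
τ_max = T·r/J = 15400 × 0.0685 / 3.458×10^-5 = 3.050×10^7 Pa.

30.5 MPa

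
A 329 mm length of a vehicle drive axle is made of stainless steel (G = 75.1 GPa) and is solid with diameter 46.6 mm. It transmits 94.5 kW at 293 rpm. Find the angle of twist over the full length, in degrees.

ω = 2π·293/60 = 30.68 rad/s, so T = P/ω = 94.5×10³ / 30.68 = 3080 N·m.
J = πd⁴/32 = π(0.0466)⁴/32 = 4.630×10^-7 m⁴.
θ = T·L/(G·J) = 3080 × 0.329 / (75.1×10⁹ × 4.630×10^-7) = 0.02914 rad.

1.67°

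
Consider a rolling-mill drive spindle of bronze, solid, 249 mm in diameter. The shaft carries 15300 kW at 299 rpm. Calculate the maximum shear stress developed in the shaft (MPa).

161 MPa

ω = 2π·299/60 = 31.31 rad/s, so T = P/ω = 15300×10³ / 31.31 = 488600 N·m.
J = πd⁴/32 = π(0.249)⁴/32 = 3.774×10^-4 m⁴.
τ_max = T·r/J = 488600 × 0.124 / 3.774×10^-4 = 1.612×10^8 Pa.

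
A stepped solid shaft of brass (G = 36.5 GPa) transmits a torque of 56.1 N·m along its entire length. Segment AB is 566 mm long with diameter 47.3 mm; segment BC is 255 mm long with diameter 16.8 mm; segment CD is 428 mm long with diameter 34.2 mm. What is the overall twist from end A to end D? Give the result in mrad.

J_AB = π(0.0473)⁴/32 = 4.91×10^-7 m⁴; J_BC = π(0.0168)⁴/32 = 7.82×10^-9 m⁴; J_CD = π(0.0342)⁴/32 = 1.34×10^-7 m⁴.
θ = (T/G)·Σ L_i/J_i = (56.10/36.5×10⁹)·(0.566/4.91×10^-7 + 0.255/7.82×10^-9 + 0.428/1.34×10^-7) = 0.05678 rad.

56.8 mrad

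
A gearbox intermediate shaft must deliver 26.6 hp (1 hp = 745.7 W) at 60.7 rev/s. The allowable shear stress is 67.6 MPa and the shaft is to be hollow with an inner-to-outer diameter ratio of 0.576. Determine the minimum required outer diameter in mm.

ω = 2π·60.7 = 381.4 rad/s, so T = P/ω = 26.6×745.7 / 381.4 = 52.01 N·m.
For a hollow shaft with d_i/d_o = 0.576: τ_max = 16T/(π d_o³ (1−k⁴)), so d_o = [16T/(π τ_allow (1−k⁴))]^(1/3) = [16·52.01/(π·6.76×10^7·0.8899)]^(1/3) = 0.01639 m.

16.4 mm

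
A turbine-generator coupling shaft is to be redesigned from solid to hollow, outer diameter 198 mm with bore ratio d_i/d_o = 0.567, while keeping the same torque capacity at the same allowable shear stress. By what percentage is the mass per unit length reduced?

Equal τ_max and T ⇒ the solid shaft needs d_s³ = d_o³(1−k⁴), so d_s = 198·(1−0.567⁴)^(1/3) = 190.9 mm.
Area ratio A_h/A_s = d_o²(1−k²)/d_s² = (1−k²)/(1−k⁴)^(2/3) = 0.7297.
Mass saving = 1 − 0.7297 = 27.0 %.

27.0 %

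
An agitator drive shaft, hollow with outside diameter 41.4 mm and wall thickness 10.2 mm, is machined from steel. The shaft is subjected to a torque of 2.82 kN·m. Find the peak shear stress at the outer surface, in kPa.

J = π(d_o⁴ − d_i⁴)/32 = π(0.0414⁴ − 0.0210⁴)/32 = 2.693×10^-7 m⁴.
τ_max = T·r/J = 2820 × 0.0207 / 2.693×10^-7 = 2.168×10^8 Pa.

217000 kPa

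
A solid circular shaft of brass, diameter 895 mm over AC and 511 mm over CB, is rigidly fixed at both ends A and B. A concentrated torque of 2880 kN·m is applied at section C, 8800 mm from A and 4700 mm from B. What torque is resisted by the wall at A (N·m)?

2.40e6 N·m

Compatibility: T_A·a/J_AC = T_B·b/J_CB with T_A + T_B = T₀.
J_AC = 0.0630 m⁴, J_CB = 6.69×10^-3 m⁴, so T_A = T₀·(J_AC/a)/((J_AC/a)+(J_CB/b)) = 2.402e6 N·m, T_B = 477900 N·m.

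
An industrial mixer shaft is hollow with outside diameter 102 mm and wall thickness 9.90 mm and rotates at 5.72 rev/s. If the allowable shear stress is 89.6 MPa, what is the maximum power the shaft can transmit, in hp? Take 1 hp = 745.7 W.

J = π(d_o⁴ − d_i⁴)/32 = π(0.102⁴ − 0.0822⁴)/32 = 6.145×10^-6 m⁴.
T_max = τ_allow·J/r = 8.96×10^7 × 6.145×10^-6 / 0.0510 = 10800 N·m.
ω = 2π·5.72 = 35.94 rad/s, so P_max = T_max·ω = 3.880×10^5 W.

520 hp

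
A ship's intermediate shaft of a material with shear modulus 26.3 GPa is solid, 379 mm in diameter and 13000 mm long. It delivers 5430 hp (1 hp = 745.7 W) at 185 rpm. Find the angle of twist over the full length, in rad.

ω = 2π·185/60 = 19.37 rad/s, so T = P/ω = 5430×745.7 / 19.37 = 209000 N·m.
J = πd⁴/32 = π(0.379)⁴/32 = 2.026×10^-3 m⁴.
θ = T·L/(G·J) = 209000 × 13.0 / (26.3×10⁹ × 2.026×10^-3) = 0.05100 rad.

0.0510 rad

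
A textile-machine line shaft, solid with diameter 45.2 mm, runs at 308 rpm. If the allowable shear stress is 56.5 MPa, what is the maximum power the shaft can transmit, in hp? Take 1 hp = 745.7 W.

44.3 hp

J = πd⁴/32 = π(0.0452)⁴/32 = 4.098×10^-7 m⁴.
T_max = τ_allow·J/r = 5.65×10^7 × 4.098×10^-7 / 0.0226 = 1024 N·m.
ω = 2π·308/60 = 32.25 rad/s, so P_max = T_max·ω = 3.304×10^4 W.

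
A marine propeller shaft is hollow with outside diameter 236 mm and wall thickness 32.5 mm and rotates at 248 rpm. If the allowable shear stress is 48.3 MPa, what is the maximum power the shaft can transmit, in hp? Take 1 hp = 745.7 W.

3140 hp

J = π(d_o⁴ − d_i⁴)/32 = π(0.236⁴ − 0.171⁴)/32 = 2.206×10^-4 m⁴.
T_max = τ_allow·J/r = 4.83×10^7 × 2.206×10^-4 / 0.118 = 90300 N·m.
ω = 2π·248/60 = 25.97 rad/s, so P_max = T_max·ω = 2.345×10^6 W.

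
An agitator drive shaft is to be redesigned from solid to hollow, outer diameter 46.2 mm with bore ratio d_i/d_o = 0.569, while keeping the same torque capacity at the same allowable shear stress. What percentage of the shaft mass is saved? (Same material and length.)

Equal τ_max and T ⇒ the solid shaft needs d_s³ = d_o³(1−k⁴), so d_s = 46.2·(1−0.569⁴)^(1/3) = 44.53 mm.
Area ratio A_h/A_s = d_o²(1−k²)/d_s² = (1−k²)/(1−k⁴)^(2/3) = 0.7280.
Mass saving = 1 − 0.7280 = 27.2 %.

27.2 %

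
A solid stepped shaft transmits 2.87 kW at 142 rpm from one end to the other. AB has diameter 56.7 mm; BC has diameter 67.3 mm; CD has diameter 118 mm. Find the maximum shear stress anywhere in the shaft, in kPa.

5390 kPa

ω = 2π·142/60 = 14.87 rad/s, so T = P/ω = 2.87×10³ / 14.87 = 193.0 N·m.
Under the same torque, τ_max = 16T/(πd³) is largest where d is smallest — segment AB (d = 56.7 mm).
τ_max = 16·193.0/(π·(0.0567)³) = 5.392×10^6 Pa.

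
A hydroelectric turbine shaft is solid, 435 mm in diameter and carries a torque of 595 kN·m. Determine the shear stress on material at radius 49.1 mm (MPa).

8.31 MPa

J = πd⁴/32 = π(0.435)⁴/32 = 3.515×10^-3 m⁴.
Shear stress varies linearly with radius: τ = T·r/J = 595000 × 0.0491 / 3.515×10^-3 = 8.311×10^6 Pa.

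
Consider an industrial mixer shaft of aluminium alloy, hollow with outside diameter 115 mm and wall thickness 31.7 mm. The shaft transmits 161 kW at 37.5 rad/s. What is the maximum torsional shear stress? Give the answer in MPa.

ω = 37.5 rad/s, so T = P/ω = 161×10³ / 37.50 = 4293 N·m.
J = π(d_o⁴ − d_i⁴)/32 = π(0.115⁴ − 0.0516⁴)/32 = 1.647×10^-5 m⁴.
τ_max = T·r/J = 4293 × 0.0575 / 1.647×10^-5 = 1.498×10^7 Pa.

15.0 MPa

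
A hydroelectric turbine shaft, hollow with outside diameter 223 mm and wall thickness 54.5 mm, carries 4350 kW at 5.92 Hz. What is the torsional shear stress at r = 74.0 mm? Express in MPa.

ω = 2π·5.92 = 37.20 rad/s, so T = P/ω = 4350×10³ / 37.20 = 116900 N·m.
J = π(d_o⁴ − d_i⁴)/32 = π(0.223⁴ − 0.114⁴)/32 = 2.262×10^-4 m⁴.
Shear stress varies linearly with radius: τ = T·r/J = 116900 × 0.0740 / 2.262×10^-4 = 3.826×10^7 Pa.

38.3 MPa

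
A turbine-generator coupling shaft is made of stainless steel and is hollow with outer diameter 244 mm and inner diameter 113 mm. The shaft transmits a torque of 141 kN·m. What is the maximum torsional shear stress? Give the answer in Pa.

J = π(d_o⁴ − d_i⁴)/32 = π(0.244⁴ − 0.113⁴)/32 = 3.320×10^-4 m⁴.
τ_max = T·r/J = 141000 × 0.122 / 3.320×10^-4 = 5.182×10^7 Pa.

5.18e7 Pa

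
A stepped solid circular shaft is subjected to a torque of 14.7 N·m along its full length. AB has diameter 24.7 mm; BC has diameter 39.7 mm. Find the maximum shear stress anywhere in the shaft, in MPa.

4.97 MPa

Under the same torque, τ_max = 16T/(πd³) is largest where d is smallest — segment AB (d = 24.7 mm).
τ_max = 16·14.70/(π·(0.0247)³) = 4.968×10^6 Pa.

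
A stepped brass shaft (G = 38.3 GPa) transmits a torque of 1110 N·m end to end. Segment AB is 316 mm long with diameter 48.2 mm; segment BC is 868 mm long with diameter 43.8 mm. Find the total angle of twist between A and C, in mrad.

J_AB = π(0.0482)⁴/32 = 5.30×10^-7 m⁴; J_BC = π(0.0438)⁴/32 = 3.61×10^-7 m⁴.
θ = (T/G)·Σ L_i/J_i = (1110/38.3×10⁹)·(0.316/5.30×10^-7 + 0.868/3.61×10^-7) = 0.08691 rad.

86.9 mrad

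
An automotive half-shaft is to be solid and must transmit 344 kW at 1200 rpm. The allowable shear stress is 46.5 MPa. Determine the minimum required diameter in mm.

ω = 2π·1200/60 = 125.7 rad/s, so T = P/ω = 344×10³ / 125.7 = 2737 N·m.
For a solid shaft τ_max = 16T/(πd³), so d = (16T/(π τ_allow))^(1/3) = (16·2737/(π·4.65×10^7))^(1/3) = 0.06693 m.

66.9 mm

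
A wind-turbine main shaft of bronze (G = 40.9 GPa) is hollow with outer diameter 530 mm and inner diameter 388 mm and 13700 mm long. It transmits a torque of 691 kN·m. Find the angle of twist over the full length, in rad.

J = π(d_o⁴ − d_i⁴)/32 = π(0.530⁴ − 0.388⁴)/32 = 5.521×10^-3 m⁴.
θ = T·L/(G·J) = 691000 × 13.7 / (40.9×10⁹ × 5.521×10^-3) = 0.04192 rad.

0.0419 rad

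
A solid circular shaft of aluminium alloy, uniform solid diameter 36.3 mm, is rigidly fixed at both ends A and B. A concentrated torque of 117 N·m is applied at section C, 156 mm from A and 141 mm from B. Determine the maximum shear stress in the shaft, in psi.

With uniform GJ and both ends fixed, compatibility θ_AC = θ_CB gives T_A·a = T_B·b, together with T_A + T_B = T₀.
T_A = T₀·b/(a+b) = 117.0·141/297.0 = 55.55 N·m; T_B = 61.45 N·m.
τ in each portion: τ_AC = 5.91×10^6 Pa, τ_CB = 6.54×10^6 Pa; maximum is in CB.
τ_max = T_CB·r/J = 61.45·0.0181/1.70×10^-7 = 6.543×10^6 Pa.

949 psi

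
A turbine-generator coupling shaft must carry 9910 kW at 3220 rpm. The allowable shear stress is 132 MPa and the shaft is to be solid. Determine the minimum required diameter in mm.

104 mm

ω = 2π·3220/60 = 337.2 rad/s, so T = P/ω = 9910×10³ / 337.2 = 29390 N·m.
For a solid shaft τ_max = 16T/(πd³), so d = (16T/(π τ_allow))^(1/3) = (16·29390/(π·1.32×10^8))^(1/3) = 0.1043 m.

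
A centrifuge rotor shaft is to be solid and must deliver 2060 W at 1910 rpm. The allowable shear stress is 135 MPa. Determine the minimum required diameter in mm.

7.30 mm

ω = 2π·1910/60 = 200.0 rad/s, so T = P/ω = 2060 / 200.0 = 10.30 N·m.
For a solid shaft τ_max = 16T/(πd³), so d = (16T/(π τ_allow))^(1/3) = (16·10.30/(π·1.35×10^8))^(1/3) = 0.007297 m.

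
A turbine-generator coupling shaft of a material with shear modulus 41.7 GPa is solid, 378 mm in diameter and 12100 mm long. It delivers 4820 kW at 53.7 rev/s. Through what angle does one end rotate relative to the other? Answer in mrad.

2.07 mrad

ω = 2π·53.7 = 337.4 rad/s, so T = P/ω = 4820×10³ / 337.4 = 14290 N·m.
J = πd⁴/32 = π(0.378)⁴/32 = 2.004×10^-3 m⁴.
θ = T·L/(G·J) = 14290 × 12.1 / (41.7×10⁹ × 2.004×10^-3) = 2.068×10^-3 rad.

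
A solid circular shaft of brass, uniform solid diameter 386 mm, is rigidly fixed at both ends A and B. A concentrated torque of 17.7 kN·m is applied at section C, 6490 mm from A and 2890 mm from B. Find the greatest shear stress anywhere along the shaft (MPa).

1.08 MPa

With uniform GJ and both ends fixed, compatibility θ_AC = θ_CB gives T_A·a = T_B·b, together with T_A + T_B = T₀.
T_A = T₀·b/(a+b) = 17700·2890/9380 = 5453 N·m; T_B = 12250 N·m.
τ in each portion: τ_AC = 4.83×10^5 Pa, τ_CB = 1.08×10^6 Pa; maximum is in CB.
τ_max = T_CB·r/J = 12250·0.193/2.18×10^-3 = 1.084×10^6 Pa.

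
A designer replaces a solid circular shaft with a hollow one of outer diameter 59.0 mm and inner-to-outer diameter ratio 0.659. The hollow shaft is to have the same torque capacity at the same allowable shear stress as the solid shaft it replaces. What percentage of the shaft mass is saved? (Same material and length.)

35.0 %

Equal τ_max and T ⇒ the solid shaft needs d_s³ = d_o³(1−k⁴), so d_s = 59.0·(1−0.659⁴)^(1/3) = 55.03 mm.
Area ratio A_h/A_s = d_o²(1−k²)/d_s² = (1−k²)/(1−k⁴)^(2/3) = 0.6503.
Mass saving = 1 − 0.6503 = 35.0 %.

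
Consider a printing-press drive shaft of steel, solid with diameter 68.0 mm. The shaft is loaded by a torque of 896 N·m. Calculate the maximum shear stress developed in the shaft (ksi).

J = πd⁴/32 = π(0.0680)⁴/32 = 2.099×10^-6 m⁴.
τ_max = T·r/J = 896.0 × 0.0340 / 2.099×10^-6 = 1.451×10^7 Pa.

2.10 ksi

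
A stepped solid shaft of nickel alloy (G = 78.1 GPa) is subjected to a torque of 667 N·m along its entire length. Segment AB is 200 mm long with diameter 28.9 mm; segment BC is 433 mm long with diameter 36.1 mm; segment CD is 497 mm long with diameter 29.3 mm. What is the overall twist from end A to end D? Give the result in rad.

0.106 rad

J_AB = π(0.0289)⁴/32 = 6.85×10^-8 m⁴; J_BC = π(0.0361)⁴/32 = 1.67×10^-7 m⁴; J_CD = π(0.0293)⁴/32 = 7.24×10^-8 m⁴.
θ = (T/G)·Σ L_i/J_i = (667.0/78.1×10⁹)·(0.200/6.85×10^-8 + 0.433/1.67×10^-7 + 0.497/7.24×10^-8) = 0.1058 rad.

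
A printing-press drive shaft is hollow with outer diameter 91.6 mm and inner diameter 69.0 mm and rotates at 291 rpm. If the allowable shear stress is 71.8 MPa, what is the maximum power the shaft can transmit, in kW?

224 kW

J = π(d_o⁴ − d_i⁴)/32 = π(0.0916⁴ − 0.0690⁴)/32 = 4.686×10^-6 m⁴.
T_max = τ_allow·J/r = 7.18×10^7 × 4.686×10^-6 / 0.0458 = 7347 N·m.
ω = 2π·291/60 = 30.47 rad/s, so P_max = T_max·ω = 2.239×10^5 W.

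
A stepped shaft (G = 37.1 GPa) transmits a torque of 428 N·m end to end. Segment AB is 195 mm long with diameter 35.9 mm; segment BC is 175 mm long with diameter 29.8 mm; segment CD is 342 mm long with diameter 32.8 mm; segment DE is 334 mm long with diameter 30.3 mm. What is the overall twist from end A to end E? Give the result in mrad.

121 mrad

J_AB = π(0.0359)⁴/32 = 1.63×10^-7 m⁴; J_BC = π(0.0298)⁴/32 = 7.74×10^-8 m⁴; J_CD = π(0.0328)⁴/32 = 1.14×10^-7 m⁴; J_DE = π(0.0303)⁴/32 = 8.28×10^-8 m⁴.
θ = (T/G)·Σ L_i/J_i = (428.0/37.1×10⁹)·(0.195/1.63×10^-7 + 0.175/7.74×10^-8 + 0.342/1.14×10^-7 + 0.334/8.28×10^-8) = 0.1212 rad.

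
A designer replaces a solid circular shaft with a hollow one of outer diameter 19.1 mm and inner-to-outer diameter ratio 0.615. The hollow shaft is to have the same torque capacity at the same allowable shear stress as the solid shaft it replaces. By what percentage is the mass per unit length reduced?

31.1 %

Equal τ_max and T ⇒ the solid shaft needs d_s³ = d_o³(1−k⁴), so d_s = 19.1·(1−0.615⁴)^(1/3) = 18.14 mm.
Area ratio A_h/A_s = d_o²(1−k²)/d_s² = (1−k²)/(1−k⁴)^(2/3) = 0.6892.
Mass saving = 1 − 0.6892 = 31.1 %.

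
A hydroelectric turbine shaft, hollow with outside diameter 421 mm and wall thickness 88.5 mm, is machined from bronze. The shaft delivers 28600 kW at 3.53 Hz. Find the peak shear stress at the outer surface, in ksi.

ω = 2π·3.53 = 22.18 rad/s, so T = P/ω = 28600×10³ / 22.18 = 1.289e6 N·m.
J = π(d_o⁴ − d_i⁴)/32 = π(0.421⁴ − 0.244⁴)/32 = 2.736×10^-3 m⁴.
τ_max = T·r/J = 1.289e6 × 0.210 / 2.736×10^-3 = 9.920×10^7 Pa.

14.4 ksi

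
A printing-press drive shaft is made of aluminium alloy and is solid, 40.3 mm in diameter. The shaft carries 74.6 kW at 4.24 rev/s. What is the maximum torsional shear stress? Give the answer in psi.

ω = 2π·4.24 = 26.64 rad/s, so T = P/ω = 74.6×10³ / 26.64 = 2800 N·m.
J = πd⁴/32 = π(0.0403)⁴/32 = 2.590×10^-7 m⁴.
τ_max = T·r/J = 2800 × 0.0201 / 2.590×10^-7 = 2.179×10^8 Pa.

31600 psi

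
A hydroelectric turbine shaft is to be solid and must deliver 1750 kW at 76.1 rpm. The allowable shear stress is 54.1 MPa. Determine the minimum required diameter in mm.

274 mm

ω = 2π·76.1/60 = 7.969 rad/s, so T = P/ω = 1750×10³ / 7.969 = 219600 N·m.
For a solid shaft τ_max = 16T/(πd³), so d = (16T/(π τ_allow))^(1/3) = (16·219600/(π·5.41×10^7))^(1/3) = 0.2745 m.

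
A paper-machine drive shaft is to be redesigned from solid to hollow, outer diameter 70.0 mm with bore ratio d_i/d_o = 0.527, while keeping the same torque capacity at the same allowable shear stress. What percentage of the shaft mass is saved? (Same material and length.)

Equal τ_max and T ⇒ the solid shaft needs d_s³ = d_o³(1−k⁴), so d_s = 70.0·(1−0.527⁴)^(1/3) = 68.15 mm.
Area ratio A_h/A_s = d_o²(1−k²)/d_s² = (1−k²)/(1−k⁴)^(2/3) = 0.7620.
Mass saving = 1 − 0.7620 = 23.8 %.

23.8 %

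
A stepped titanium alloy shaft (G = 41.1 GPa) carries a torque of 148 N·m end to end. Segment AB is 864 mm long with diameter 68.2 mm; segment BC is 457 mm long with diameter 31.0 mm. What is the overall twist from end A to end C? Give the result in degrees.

J_AB = π(0.0682)⁴/32 = 2.12×10^-6 m⁴; J_BC = π(0.0310)⁴/32 = 9.07×10^-8 m⁴.
θ = (T/G)·Σ L_i/J_i = (148.0/41.1×10⁹)·(0.864/2.12×10^-6 + 0.457/9.07×10^-8) = 0.01962 rad.

1.12°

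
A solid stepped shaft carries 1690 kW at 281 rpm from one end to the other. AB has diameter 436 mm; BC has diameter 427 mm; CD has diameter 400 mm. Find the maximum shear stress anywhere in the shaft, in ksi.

0.663 ksi

ω = 2π·281/60 = 29.43 rad/s, so T = P/ω = 1690×10³ / 29.43 = 57430 N·m.
Under the same torque, τ_max = 16T/(πd³) is largest where d is smallest — segment CD (d = 400 mm).
τ_max = 16·57430/(π·(0.400)³) = 4.570×10^6 Pa.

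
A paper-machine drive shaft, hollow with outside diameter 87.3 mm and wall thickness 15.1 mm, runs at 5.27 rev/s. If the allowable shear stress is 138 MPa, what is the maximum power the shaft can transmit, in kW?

488 kW

J = π(d_o⁴ − d_i⁴)/32 = π(0.0873⁴ − 0.0571⁴)/32 = 4.659×10^-6 m⁴.
T_max = τ_allow·J/r = 1.38×10^8 × 4.659×10^-6 / 0.0437 = 14730 N·m.
ω = 2π·5.27 = 33.11 rad/s, so P_max = T_max·ω = 4.877×10^5 W.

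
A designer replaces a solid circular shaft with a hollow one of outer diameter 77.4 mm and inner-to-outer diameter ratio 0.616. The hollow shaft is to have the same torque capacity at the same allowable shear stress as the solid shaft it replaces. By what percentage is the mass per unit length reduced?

31.2 %

Equal τ_max and T ⇒ the solid shaft needs d_s³ = d_o³(1−k⁴), so d_s = 77.4·(1−0.616⁴)^(1/3) = 73.49 mm.
Area ratio A_h/A_s = d_o²(1−k²)/d_s² = (1−k²)/(1−k⁴)^(2/3) = 0.6883.
Mass saving = 1 − 0.6883 = 31.2 %.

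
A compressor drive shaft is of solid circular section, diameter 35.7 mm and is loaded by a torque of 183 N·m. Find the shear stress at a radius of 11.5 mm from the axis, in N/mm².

13.2 N/mm²

J = πd⁴/32 = π(0.0357)⁴/32 = 1.595×10^-7 m⁴.
Shear stress varies linearly with radius: τ = T·r/J = 183.0 × 0.0115 / 1.595×10^-7 = 1.320×10^7 Pa.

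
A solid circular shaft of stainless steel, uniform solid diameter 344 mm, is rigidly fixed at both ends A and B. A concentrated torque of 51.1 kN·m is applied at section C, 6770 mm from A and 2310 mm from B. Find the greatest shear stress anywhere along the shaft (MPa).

4.77 MPa

With uniform GJ and both ends fixed, compatibility θ_AC = θ_CB gives T_A·a = T_B·b, together with T_A + T_B = T₀.
T_A = T₀·b/(a+b) = 51100·2310/9080 = 13000 N·m; T_B = 38100 N·m.
τ in each portion: τ_AC = 1.63×10^6 Pa, τ_CB = 4.77×10^6 Pa; maximum is in CB.
τ_max = T_CB·r/J = 38100·0.172/1.37×10^-3 = 4.767×10^6 Pa.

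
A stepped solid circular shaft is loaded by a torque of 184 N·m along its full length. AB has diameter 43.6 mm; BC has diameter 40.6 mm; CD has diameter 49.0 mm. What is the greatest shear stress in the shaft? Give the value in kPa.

Under the same torque, τ_max = 16T/(πd³) is largest where d is smallest — segment BC (d = 40.6 mm).
τ_max = 16·184.0/(π·(0.0406)³) = 1.400×10^7 Pa.

14000 kPa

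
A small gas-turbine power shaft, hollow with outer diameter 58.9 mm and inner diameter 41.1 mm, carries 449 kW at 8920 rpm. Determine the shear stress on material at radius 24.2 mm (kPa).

ω = 2π·8920/60 = 934.1 rad/s, so T = P/ω = 449×10³ / 934.1 = 480.7 N·m.
J = π(d_o⁴ − d_i⁴)/32 = π(0.0589⁴ − 0.0411⁴)/32 = 9.014×10^-7 m⁴.
Shear stress varies linearly with radius: τ = T·r/J = 480.7 × 0.0242 / 9.014×10^-7 = 1.290×10^7 Pa.

12900 kPa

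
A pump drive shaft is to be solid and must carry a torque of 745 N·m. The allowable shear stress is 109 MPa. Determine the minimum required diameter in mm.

32.7 mm

For a solid shaft τ_max = 16T/(πd³), so d = (16T/(π τ_allow))^(1/3) = (16·745.0/(π·1.09×10^8))^(1/3) = 0.03265 m.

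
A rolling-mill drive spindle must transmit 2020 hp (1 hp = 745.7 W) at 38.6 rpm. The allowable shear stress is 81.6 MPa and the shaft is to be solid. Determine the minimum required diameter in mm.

285 mm

ω = 2π·38.6/60 = 4.042 rad/s, so T = P/ω = 2020×745.7 / 4.042 = 372600 N·m.
For a solid shaft τ_max = 16T/(πd³), so d = (16T/(π τ_allow))^(1/3) = (16·372600/(π·8.16×10^7))^(1/3) = 0.2854 m.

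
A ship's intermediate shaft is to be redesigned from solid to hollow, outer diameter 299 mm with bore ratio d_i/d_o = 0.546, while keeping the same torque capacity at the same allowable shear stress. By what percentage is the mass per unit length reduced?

25.3 %

Equal τ_max and T ⇒ the solid shaft needs d_s³ = d_o³(1−k⁴), so d_s = 299·(1−0.546⁴)^(1/3) = 289.9 mm.
Area ratio A_h/A_s = d_o²(1−k²)/d_s² = (1−k²)/(1−k⁴)^(2/3) = 0.7468.
Mass saving = 1 − 0.7468 = 25.3 %.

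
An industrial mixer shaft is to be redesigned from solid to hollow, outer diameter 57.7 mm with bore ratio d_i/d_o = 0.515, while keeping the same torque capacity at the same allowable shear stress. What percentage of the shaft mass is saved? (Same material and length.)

22.9 %

Equal τ_max and T ⇒ the solid shaft needs d_s³ = d_o³(1−k⁴), so d_s = 57.7·(1−0.515⁴)^(1/3) = 56.31 mm.
Area ratio A_h/A_s = d_o²(1−k²)/d_s² = (1−k²)/(1−k⁴)^(2/3) = 0.7714.
Mass saving = 1 − 0.7714 = 22.9 %.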